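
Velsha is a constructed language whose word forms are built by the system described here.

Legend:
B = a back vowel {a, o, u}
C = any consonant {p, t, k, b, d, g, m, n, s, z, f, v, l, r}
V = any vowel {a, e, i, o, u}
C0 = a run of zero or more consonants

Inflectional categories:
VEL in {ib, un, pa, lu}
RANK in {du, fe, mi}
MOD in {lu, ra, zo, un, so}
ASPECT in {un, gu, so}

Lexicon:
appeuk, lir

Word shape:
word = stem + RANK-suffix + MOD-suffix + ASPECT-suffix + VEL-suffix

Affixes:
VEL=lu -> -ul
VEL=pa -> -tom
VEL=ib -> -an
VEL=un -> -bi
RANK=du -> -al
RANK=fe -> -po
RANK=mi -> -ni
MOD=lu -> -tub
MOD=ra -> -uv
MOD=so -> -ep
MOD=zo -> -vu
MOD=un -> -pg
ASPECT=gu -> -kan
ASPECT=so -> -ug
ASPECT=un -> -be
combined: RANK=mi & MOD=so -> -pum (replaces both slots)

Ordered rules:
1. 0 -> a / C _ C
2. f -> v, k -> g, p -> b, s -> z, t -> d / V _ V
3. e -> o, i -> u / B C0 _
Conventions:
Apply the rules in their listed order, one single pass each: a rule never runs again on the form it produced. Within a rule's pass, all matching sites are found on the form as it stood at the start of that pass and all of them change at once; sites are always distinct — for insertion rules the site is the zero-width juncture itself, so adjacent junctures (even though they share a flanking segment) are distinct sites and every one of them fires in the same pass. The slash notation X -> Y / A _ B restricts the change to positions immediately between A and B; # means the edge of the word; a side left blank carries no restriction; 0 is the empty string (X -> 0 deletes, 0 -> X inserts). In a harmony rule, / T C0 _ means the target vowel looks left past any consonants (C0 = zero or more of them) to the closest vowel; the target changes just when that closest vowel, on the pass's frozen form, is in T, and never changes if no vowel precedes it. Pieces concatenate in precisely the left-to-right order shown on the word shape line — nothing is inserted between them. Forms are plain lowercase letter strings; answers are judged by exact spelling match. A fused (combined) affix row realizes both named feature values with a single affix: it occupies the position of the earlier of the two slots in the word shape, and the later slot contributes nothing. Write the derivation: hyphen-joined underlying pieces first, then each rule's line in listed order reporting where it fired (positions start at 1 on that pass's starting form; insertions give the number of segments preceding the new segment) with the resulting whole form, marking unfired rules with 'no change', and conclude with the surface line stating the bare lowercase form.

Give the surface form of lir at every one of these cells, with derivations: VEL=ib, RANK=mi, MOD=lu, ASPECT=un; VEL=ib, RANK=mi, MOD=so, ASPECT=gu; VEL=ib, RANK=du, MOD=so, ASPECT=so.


cell VEL=ib, RANK=mi, MOD=lu, ASPECT=un:
underlying: lir-ni-tub-be-an
1. 0 -> a / C _ C: inserts after position(s) 3, 8: liranitubabean
2. f -> v, k -> g, p -> b, s -> z, t -> d / V _ V: fires at position(s) 7: liranidubabean
3. e -> o, i -> u / B C0 _: fires at position(s) 6, 12: liranudubaboan
surface: liranudubaboan

cell VEL=ib, RANK=mi, MOD=so, ASPECT=gu:
underlying: lir-pum-kan-an
1. 0 -> a / C _ C: inserts after position(s) 3, 6: lirapumakanan
2. f -> v, k -> g, p -> b, s -> z, t -> d / V _ V: fires at position(s) 5, 9: lirabumaganan
3. e -> o, i -> u / B C0 _: no change
surface: lirabumaganan

cell VEL=ib, RANK=du, MOD=so, ASPECT=so:
underlying: lir-al-ep-ug-an
1. 0 -> a / C _ C: no change
2. f -> v, k -> g, p -> b, s -> z, t -> d / V _ V: fires at position(s) 7: liralebugan
3. e -> o, i -> u / B C0 _: fires at position(s) 6: liralobugan
surface: liralobugan


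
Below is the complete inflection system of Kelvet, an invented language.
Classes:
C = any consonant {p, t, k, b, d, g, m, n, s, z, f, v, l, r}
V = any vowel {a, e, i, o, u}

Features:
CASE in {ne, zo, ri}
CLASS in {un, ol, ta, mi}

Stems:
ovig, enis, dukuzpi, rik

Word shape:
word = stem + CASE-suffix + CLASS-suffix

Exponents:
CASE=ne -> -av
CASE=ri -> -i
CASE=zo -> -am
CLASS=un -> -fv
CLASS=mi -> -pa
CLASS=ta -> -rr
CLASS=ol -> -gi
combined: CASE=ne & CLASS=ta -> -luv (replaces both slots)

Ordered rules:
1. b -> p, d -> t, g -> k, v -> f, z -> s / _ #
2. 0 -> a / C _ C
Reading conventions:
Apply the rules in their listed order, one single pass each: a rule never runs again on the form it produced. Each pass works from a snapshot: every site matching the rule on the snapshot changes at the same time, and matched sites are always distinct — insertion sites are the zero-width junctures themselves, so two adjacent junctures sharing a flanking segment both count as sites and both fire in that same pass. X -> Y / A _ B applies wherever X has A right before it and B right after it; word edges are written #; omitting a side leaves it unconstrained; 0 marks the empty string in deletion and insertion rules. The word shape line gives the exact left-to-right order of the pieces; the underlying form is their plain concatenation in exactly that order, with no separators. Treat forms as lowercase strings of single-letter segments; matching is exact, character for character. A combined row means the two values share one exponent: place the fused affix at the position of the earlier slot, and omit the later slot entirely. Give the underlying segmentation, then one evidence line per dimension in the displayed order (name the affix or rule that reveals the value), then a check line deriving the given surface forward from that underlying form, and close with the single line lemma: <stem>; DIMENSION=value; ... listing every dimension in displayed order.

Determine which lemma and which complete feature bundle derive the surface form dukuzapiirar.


underlying: dukuzpi-i-rr
CASE=ri - signalled by the affix -i
CLASS=ta - signalled by the affix -rr
check: dukuzpiirr -> dukuzpiirr -> dukuzapiirar
lemma: dukuzpi; CASE=ri; CLASS=ta


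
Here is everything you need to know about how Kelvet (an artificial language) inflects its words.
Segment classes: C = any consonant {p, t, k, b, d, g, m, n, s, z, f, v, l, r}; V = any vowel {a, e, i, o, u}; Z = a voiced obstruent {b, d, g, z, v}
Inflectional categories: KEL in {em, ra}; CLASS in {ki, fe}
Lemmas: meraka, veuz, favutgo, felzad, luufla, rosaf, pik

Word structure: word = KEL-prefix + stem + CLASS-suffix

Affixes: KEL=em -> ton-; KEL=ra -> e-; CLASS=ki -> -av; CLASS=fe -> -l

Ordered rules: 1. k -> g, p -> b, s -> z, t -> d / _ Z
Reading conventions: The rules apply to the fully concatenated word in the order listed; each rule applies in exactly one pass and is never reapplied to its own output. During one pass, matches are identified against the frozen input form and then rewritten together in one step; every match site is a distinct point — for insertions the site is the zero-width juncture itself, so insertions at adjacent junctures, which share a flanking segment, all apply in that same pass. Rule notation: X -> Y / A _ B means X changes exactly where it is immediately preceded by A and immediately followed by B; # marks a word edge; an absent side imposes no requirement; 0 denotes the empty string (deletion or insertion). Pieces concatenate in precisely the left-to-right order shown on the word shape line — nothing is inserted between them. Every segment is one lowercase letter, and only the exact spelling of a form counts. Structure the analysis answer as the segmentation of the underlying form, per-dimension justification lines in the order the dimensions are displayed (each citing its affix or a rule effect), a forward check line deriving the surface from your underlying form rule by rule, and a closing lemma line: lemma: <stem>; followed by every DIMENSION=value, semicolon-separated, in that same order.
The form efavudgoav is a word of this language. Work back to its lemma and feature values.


underlying: e-favutgo-av
KEL=ra - signalled by the affix e-
CLASS=ki - signalled by the affix -av
check: efavutgoav -> efavudgoav
lemma: favutgo; KEL=ra; CLASS=ki


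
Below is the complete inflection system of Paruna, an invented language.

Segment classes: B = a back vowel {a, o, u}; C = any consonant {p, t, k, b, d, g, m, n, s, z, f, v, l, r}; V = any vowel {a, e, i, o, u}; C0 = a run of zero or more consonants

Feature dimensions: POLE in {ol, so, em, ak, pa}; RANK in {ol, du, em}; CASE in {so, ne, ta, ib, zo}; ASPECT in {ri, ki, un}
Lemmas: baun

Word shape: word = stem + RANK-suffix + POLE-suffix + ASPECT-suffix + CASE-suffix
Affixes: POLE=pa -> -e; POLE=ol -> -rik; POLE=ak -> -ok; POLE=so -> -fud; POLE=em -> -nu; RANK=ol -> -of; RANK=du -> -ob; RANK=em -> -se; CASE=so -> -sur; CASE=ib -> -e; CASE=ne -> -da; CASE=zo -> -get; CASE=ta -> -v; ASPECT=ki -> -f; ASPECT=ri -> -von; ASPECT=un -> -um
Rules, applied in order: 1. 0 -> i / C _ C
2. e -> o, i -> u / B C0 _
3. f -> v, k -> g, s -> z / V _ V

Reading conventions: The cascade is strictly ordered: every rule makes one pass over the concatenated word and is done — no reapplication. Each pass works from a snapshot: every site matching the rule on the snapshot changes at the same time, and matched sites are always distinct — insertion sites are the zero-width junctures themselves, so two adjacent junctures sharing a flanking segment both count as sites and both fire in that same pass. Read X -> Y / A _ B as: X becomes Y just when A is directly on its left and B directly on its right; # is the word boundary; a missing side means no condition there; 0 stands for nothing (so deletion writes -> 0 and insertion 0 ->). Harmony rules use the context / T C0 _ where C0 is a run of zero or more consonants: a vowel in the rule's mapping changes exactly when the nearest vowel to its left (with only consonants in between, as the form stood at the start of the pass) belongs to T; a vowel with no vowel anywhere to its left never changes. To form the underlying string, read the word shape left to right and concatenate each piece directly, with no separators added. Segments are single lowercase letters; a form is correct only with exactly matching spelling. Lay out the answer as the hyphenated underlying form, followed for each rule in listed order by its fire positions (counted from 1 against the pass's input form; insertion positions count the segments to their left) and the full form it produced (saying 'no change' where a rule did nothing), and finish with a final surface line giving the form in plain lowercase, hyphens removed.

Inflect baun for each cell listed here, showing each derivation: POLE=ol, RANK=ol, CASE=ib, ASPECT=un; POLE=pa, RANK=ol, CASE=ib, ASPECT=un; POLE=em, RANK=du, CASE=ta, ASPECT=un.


cell POLE=ol, RANK=ol, CASE=ib, ASPECT=un:
underlying: baun-of-rik-um-e
1. 0 -> i / C _ C: inserts after position(s) 6: baunofirikume
2. e -> o, i -> u / B C0 _: fires at position(s) 7, 13: baunofurikumo
3. f -> v, k -> g, s -> z / V _ V: fires at position(s) 6, 10: baunovurigumo
surface: baunovurigumo

cell POLE=pa, RANK=ol, CASE=ib, ASPECT=un:
underlying: baun-of-e-um-e
1. 0 -> i / C _ C: no change
2. e -> o, i -> u / B C0 _: fires at position(s) 7, 10: baunofoumo
3. f -> v, k -> g, s -> z / V _ V: fires at position(s) 6: baunovoumo
surface: baunovoumo

cell POLE=em, RANK=du, CASE=ta, ASPECT=un:
underlying: baun-ob-nu-um-v
1. 0 -> i / C _ C: inserts after position(s) 6, 10: baunobinuumiv
2. e -> o, i -> u / B C0 _: fires at position(s) 7, 12: baunobunuumuv
3. f -> v, k -> g, s -> z / V _ V: no change
surface: baunobunuumuv


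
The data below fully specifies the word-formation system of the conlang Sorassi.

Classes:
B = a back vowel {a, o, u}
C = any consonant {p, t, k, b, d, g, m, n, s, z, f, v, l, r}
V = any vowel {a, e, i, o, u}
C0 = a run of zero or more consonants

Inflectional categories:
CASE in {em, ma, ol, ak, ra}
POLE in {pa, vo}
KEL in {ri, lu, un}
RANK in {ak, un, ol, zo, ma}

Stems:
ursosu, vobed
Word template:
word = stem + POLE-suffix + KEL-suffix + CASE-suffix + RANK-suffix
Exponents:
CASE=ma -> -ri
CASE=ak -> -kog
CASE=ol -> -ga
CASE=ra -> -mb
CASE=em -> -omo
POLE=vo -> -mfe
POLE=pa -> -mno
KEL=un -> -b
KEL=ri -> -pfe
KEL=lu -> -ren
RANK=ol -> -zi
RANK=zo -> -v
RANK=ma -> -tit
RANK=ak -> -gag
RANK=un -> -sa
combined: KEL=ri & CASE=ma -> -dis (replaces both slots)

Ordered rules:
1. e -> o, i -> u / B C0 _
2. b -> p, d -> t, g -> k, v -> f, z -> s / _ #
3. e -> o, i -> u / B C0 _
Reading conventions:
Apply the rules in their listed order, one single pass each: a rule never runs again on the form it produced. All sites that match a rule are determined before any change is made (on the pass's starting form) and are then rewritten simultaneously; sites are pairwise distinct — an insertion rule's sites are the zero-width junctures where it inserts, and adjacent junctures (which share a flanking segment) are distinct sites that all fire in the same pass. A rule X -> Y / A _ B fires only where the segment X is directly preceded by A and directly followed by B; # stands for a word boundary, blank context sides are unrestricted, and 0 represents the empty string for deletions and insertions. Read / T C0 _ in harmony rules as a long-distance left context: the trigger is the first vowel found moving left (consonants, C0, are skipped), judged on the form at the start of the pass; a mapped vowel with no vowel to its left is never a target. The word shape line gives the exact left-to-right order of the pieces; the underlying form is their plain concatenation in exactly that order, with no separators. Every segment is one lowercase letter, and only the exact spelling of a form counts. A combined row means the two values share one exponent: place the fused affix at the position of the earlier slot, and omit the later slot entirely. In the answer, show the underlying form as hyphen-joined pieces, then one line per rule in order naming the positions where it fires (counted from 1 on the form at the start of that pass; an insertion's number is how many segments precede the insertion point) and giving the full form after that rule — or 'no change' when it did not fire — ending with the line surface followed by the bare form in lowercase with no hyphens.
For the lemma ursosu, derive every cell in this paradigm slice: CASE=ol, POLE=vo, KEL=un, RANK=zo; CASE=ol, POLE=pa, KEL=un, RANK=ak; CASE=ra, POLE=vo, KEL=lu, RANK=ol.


cell CASE=ol, POLE=vo, KEL=un, RANK=zo:
underlying: ursosu-mfe-b-ga-v
1. e -> o, i -> u / B C0 _: fires at position(s) 9: ursosumfobgav
2. b -> p, d -> t, g -> k, v -> f, z -> s / _ #: fires at position(s) 13: ursosumfobgaf
3. e -> o, i -> u / B C0 _: no change
surface: ursosumfobgaf

cell CASE=ol, POLE=pa, KEL=un, RANK=ak:
underlying: ursosu-mno-b-ga-gag
1. e -> o, i -> u / B C0 _: no change
2. b -> p, d -> t, g -> k, v -> f, z -> s / _ #: fires at position(s) 15: ursosumnobgagak
3. e -> o, i -> u / B C0 _: no change
surface: ursosumnobgagak

cell CASE=ra, POLE=vo, KEL=lu, RANK=ol:
underlying: ursosu-mfe-ren-mb-zi
1. e -> o, i -> u / B C0 _: fires at position(s) 9: ursosumforenmbzi
2. b -> p, d -> t, g -> k, v -> f, z -> s / _ #: no change
3. e -> o, i -> u / B C0 _: fires at position(s) 11: ursosumforonmbzi
surface: ursosumforonmbzi


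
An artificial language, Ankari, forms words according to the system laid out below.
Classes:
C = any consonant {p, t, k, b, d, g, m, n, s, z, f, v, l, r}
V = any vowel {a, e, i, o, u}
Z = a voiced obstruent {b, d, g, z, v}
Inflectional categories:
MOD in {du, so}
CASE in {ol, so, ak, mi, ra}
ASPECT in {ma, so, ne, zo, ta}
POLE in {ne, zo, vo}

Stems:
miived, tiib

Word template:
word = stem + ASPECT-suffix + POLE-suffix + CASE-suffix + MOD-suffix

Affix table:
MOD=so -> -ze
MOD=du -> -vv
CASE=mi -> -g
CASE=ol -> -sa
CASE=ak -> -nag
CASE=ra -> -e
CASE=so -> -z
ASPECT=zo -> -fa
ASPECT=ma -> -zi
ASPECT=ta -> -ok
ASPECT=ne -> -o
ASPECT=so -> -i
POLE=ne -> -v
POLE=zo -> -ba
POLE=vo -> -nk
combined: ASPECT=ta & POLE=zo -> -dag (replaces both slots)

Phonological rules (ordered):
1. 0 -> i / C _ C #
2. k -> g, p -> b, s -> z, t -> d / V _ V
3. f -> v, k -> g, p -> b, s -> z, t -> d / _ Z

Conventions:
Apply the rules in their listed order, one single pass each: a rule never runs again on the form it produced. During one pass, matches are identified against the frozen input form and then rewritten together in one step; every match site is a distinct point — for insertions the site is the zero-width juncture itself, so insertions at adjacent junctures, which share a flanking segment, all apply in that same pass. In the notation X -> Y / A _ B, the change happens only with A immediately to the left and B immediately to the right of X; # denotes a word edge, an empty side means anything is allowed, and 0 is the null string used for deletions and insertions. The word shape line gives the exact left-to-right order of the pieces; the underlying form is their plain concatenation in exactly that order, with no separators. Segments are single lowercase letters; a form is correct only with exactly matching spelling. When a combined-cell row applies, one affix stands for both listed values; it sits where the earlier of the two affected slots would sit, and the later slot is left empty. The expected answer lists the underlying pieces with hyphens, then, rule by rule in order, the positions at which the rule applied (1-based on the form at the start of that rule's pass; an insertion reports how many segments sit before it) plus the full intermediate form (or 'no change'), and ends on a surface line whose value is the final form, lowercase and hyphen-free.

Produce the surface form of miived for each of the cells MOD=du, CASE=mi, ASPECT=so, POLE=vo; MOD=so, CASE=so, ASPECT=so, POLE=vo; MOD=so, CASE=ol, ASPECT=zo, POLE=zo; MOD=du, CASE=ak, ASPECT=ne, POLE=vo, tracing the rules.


cell MOD=du, CASE=mi, ASPECT=so, POLE=vo:
underlying: miived-i-nk-g-vv
1. 0 -> i / C _ C #: inserts after position(s) 11: miivedinkgviv
2. k -> g, p -> b, s -> z, t -> d / V _ V: no change
3. f -> v, k -> g, p -> b, s -> z, t -> d / _ Z: fires at position(s) 9: miivedinggviv
surface: miivedinggviv

cell MOD=so, CASE=so, ASPECT=so, POLE=vo:
underlying: miived-i-nk-z-ze
1. 0 -> i / C _ C #: no change
2. k -> g, p -> b, s -> z, t -> d / V _ V: no change
3. f -> v, k -> g, p -> b, s -> z, t -> d / _ Z: fires at position(s) 9: miivedingzze
surface: miivedingzze

cell MOD=so, CASE=ol, ASPECT=zo, POLE=zo:
underlying: miived-fa-ba-sa-ze
1. 0 -> i / C _ C #: no change
2. k -> g, p -> b, s -> z, t -> d / V _ V: fires at position(s) 11: miivedfabazaze
3. f -> v, k -> g, p -> b, s -> z, t -> d / _ Z: no change
surface: miivedfabazaze

cell MOD=du, CASE=ak, ASPECT=ne, POLE=vo:
underlying: miived-o-nk-nag-vv
1. 0 -> i / C _ C #: inserts after position(s) 13: miivedonknagviv
2. k -> g, p -> b, s -> z, t -> d / V _ V: no change
3. f -> v, k -> g, p -> b, s -> z, t -> d / _ Z: no change
surface: miivedonknagviv


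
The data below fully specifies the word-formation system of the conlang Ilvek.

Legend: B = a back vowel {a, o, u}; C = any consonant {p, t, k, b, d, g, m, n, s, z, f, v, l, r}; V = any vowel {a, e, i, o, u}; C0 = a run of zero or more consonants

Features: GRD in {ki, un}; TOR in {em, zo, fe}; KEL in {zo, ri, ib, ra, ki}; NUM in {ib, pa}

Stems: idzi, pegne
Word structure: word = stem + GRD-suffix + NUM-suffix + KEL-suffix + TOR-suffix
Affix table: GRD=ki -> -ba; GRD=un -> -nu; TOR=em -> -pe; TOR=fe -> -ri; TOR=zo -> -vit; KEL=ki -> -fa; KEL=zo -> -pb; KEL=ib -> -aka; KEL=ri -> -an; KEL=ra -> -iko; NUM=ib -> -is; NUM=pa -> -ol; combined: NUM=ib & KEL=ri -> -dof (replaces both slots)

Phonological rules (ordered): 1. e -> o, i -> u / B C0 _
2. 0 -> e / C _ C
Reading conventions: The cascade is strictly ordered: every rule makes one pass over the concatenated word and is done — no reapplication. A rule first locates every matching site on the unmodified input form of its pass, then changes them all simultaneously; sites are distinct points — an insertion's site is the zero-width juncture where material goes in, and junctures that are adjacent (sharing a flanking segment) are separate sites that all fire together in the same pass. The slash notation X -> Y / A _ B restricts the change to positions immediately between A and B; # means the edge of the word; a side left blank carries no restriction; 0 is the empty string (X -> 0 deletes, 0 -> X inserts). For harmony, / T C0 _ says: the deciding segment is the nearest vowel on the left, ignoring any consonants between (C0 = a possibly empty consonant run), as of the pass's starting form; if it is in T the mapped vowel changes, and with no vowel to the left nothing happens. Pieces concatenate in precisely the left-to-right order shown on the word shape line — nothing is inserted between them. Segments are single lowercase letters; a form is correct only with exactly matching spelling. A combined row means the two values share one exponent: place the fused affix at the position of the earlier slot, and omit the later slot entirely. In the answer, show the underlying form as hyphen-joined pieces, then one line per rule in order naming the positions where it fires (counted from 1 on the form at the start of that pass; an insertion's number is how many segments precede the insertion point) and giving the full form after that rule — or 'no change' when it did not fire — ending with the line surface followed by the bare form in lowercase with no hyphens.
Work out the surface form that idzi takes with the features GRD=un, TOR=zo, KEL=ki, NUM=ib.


underlying: idzi-nu-is-fa-vit
1. e -> o, i -> u / B C0 _: fires at position(s) 7, 12: idzinuusfavut
2. 0 -> e / C _ C: inserts after position(s) 2, 8: idezinuusefavut
surface: idezinuusefavut


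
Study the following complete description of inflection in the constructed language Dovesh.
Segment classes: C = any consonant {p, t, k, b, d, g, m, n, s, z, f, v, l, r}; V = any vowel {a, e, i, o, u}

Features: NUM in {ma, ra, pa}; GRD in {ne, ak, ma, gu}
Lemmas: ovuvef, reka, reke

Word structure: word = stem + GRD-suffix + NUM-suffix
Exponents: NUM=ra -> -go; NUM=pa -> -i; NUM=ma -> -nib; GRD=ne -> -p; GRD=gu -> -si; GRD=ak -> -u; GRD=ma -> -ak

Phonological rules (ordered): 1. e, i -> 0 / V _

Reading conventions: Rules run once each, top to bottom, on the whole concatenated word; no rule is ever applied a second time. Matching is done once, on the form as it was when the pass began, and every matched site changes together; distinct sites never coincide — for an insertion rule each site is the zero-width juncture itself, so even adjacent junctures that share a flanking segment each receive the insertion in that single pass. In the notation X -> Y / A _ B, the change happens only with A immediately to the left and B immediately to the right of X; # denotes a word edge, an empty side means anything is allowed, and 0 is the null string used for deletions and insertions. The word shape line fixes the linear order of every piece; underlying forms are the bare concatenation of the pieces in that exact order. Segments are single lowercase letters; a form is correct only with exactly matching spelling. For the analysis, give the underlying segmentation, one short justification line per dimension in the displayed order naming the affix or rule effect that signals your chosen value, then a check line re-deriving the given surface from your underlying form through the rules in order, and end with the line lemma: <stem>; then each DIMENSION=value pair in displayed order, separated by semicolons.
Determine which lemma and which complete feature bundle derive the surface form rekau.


underlying: reka-u-i
NUM=pa - signalled by the affix -i
GRD=ak - signalled by the affix -u
check: rekaui -> rekau
lemma: reka; NUM=pa; GRD=ak


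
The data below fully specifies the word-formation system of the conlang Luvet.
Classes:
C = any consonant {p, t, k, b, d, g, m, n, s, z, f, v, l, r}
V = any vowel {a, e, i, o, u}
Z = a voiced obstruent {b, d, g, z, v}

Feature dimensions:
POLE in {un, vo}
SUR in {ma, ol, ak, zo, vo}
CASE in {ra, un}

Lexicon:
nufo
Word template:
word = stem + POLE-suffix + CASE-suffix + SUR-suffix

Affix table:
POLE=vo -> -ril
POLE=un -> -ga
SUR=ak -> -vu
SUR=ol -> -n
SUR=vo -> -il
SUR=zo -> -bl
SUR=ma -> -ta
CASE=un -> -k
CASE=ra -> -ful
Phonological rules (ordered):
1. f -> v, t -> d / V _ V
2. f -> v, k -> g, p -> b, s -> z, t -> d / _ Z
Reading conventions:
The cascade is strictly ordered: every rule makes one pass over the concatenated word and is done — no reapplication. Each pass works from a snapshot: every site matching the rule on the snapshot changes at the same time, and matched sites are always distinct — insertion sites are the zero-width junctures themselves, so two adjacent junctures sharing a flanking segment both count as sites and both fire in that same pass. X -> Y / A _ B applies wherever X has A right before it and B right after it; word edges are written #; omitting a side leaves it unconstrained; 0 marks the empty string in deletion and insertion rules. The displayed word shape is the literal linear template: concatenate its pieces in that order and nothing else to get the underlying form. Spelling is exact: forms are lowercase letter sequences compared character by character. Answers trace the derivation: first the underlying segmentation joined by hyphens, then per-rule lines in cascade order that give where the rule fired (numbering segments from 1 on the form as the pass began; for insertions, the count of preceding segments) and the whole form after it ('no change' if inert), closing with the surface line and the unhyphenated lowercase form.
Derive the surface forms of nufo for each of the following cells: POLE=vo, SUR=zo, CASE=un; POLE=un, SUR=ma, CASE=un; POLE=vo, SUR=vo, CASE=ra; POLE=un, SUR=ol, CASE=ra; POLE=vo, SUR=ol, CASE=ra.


cell POLE=vo, SUR=zo, CASE=un:
underlying: nufo-ril-k-bl
1. f -> v, t -> d / V _ V: fires at position(s) 3: nuvorilkbl
2. f -> v, k -> g, p -> b, s -> z, t -> d / _ Z: fires at position(s) 8: nuvorilgbl
surface: nuvorilgbl

cell POLE=un, SUR=ma, CASE=un:
underlying: nufo-ga-k-ta
1. f -> v, t -> d / V _ V: fires at position(s) 3: nuvogakta
2. f -> v, k -> g, p -> b, s -> z, t -> d / _ Z: no change
surface: nuvogakta

cell POLE=vo, SUR=vo, CASE=ra:
underlying: nufo-ril-ful-il
1. f -> v, t -> d / V _ V: fires at position(s) 3: nuvorilfulil
2. f -> v, k -> g, p -> b, s -> z, t -> d / _ Z: no change
surface: nuvorilfulil

cell POLE=un, SUR=ol, CASE=ra:
underlying: nufo-ga-ful-n
1. f -> v, t -> d / V _ V: fires at position(s) 3, 7: nuvogavuln
2. f -> v, k -> g, p -> b, s -> z, t -> d / _ Z: no change
surface: nuvogavuln

cell POLE=vo, SUR=ol, CASE=ra:
underlying: nufo-ril-ful-n
1. f -> v, t -> d / V _ V: fires at position(s) 3: nuvorilfuln
2. f -> v, k -> g, p -> b, s -> z, t -> d / _ Z: no change
surface: nuvorilfuln


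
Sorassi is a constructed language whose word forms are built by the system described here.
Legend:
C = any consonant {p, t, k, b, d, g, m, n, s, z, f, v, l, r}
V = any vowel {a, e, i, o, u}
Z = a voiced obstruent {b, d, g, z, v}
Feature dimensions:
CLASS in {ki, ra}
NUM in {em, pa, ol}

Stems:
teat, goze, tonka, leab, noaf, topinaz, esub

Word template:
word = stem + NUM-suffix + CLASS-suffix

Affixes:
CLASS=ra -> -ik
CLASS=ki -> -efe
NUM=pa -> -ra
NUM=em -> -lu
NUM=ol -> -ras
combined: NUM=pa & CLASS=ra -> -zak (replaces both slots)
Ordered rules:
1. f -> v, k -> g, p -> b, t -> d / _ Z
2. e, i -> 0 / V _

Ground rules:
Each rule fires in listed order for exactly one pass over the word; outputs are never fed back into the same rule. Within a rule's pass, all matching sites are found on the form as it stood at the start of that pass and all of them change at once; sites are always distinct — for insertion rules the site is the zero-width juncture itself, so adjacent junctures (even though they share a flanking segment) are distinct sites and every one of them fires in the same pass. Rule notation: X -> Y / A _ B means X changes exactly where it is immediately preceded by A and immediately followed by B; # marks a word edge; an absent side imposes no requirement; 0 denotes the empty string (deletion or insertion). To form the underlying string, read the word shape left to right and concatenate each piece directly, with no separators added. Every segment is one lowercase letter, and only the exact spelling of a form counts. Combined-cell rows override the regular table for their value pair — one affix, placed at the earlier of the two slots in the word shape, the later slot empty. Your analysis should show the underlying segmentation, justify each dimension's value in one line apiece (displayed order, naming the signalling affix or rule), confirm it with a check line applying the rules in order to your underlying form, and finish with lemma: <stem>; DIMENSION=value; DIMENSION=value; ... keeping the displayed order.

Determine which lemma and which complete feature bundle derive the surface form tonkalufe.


underlying: tonka-lu-efe
CLASS=ki - signalled by the affix -efe
NUM=em - signalled by the affix -lu
check: tonkaluefe -> tonkaluefe -> tonkalufe
lemma: tonka; CLASS=ki; NUM=em


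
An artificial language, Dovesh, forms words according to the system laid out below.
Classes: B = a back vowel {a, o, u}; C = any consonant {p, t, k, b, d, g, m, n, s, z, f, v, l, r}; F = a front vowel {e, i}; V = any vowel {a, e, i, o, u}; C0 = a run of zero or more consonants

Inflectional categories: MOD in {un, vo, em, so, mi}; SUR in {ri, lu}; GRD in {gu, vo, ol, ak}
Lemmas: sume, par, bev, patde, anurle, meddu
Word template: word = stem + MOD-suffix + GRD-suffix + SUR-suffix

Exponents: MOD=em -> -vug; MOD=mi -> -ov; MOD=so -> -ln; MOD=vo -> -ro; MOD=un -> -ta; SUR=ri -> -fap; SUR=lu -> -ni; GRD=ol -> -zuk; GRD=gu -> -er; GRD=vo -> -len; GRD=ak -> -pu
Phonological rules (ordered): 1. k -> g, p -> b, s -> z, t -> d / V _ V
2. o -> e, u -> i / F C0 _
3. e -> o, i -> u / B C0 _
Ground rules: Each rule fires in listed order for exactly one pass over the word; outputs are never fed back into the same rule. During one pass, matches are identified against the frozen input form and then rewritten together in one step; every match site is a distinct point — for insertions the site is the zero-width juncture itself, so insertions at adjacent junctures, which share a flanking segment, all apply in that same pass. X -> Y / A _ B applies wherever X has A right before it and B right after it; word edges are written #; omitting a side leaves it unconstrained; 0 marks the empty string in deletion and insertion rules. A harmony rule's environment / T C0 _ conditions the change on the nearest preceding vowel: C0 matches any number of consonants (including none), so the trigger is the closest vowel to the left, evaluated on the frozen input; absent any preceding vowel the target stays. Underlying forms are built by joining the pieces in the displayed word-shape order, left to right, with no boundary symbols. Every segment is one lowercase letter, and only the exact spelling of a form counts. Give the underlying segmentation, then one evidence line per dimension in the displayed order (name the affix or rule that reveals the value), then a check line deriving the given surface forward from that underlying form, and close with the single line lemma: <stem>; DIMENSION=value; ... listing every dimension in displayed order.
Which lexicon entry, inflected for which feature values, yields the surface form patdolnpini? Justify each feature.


underlying: patde-ln-pu-ni
MOD=so - signalled by the affix -ln
SUR=lu - signalled by the affix -ni
GRD=ak - signalled by the affix -pu
check: patdelnpuni -> patdelnpuni -> patdelnpini -> patdolnpini
lemma: patde; MOD=so; SUR=lu; GRD=ak


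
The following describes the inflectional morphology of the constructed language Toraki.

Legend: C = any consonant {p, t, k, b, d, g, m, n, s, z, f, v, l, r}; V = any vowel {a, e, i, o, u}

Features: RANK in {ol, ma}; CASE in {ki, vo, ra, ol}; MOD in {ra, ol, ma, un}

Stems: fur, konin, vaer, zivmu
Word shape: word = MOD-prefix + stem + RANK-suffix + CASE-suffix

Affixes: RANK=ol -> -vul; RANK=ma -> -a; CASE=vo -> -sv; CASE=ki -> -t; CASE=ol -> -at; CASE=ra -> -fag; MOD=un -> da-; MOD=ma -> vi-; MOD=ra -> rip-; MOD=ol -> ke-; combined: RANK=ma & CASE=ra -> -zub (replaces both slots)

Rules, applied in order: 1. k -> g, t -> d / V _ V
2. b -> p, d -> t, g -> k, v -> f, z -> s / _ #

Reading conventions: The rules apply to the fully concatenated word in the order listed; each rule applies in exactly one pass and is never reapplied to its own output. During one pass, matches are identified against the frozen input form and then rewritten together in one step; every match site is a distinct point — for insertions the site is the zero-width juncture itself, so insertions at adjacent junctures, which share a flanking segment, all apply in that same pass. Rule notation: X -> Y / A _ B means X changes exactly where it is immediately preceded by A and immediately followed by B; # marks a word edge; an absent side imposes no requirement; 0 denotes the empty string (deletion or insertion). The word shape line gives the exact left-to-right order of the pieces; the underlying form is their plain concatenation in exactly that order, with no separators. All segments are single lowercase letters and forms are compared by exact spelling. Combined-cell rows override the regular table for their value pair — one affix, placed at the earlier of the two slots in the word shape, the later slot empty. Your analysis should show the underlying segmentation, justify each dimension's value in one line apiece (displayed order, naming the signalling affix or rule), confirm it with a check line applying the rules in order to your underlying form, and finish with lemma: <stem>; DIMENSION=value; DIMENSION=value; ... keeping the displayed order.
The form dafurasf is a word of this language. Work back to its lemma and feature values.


underlying: da-fur-a-sv
RANK=ma - signalled by the affix -a
CASE=vo - signalled by the affix -sv
MOD=un - signalled by the affix da-
check: dafurasv -> dafurasv -> dafurasf
lemma: fur; RANK=ma; CASE=vo; MOD=un


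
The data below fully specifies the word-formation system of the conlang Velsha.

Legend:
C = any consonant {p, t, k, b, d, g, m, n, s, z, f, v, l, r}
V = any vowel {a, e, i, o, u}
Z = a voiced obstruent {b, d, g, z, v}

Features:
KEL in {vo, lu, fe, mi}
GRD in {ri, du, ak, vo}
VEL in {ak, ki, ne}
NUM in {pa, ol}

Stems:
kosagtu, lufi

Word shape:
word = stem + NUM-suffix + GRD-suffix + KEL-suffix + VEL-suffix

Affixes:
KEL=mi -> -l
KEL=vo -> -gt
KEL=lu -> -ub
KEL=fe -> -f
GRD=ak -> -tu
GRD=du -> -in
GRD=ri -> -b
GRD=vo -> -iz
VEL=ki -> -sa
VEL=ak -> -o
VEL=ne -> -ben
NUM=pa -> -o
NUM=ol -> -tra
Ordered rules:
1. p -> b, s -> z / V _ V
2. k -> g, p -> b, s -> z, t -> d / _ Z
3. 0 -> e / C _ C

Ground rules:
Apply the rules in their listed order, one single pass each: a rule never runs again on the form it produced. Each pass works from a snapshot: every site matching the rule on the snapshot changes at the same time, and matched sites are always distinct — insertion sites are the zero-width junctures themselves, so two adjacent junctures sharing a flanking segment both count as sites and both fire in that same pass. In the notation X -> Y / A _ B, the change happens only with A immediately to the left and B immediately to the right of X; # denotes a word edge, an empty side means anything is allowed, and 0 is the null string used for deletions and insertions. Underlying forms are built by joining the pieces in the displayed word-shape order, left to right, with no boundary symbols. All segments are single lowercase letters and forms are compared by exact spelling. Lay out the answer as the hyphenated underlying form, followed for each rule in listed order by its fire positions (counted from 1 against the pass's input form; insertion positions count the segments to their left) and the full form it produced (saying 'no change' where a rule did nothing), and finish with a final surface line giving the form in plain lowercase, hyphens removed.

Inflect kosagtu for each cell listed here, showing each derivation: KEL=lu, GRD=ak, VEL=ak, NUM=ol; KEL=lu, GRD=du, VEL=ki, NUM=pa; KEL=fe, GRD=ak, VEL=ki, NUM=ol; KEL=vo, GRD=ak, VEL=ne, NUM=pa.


cell KEL=lu, GRD=ak, VEL=ak, NUM=ol:
underlying: kosagtu-tra-tu-ub-o
1. p -> b, s -> z / V _ V: fires at position(s) 3: kozagtutratuubo
2. k -> g, p -> b, s -> z, t -> d / _ Z: no change
3. 0 -> e / C _ C: inserts after position(s) 5, 8: kozagetuteratuubo
surface: kozagetuteratuubo

cell KEL=lu, GRD=du, VEL=ki, NUM=pa:
underlying: kosagtu-o-in-ub-sa
1. p -> b, s -> z / V _ V: fires at position(s) 3: kozagtuoinubsa
2. k -> g, p -> b, s -> z, t -> d / _ Z: no change
3. 0 -> e / C _ C: inserts after position(s) 5, 12: kozagetuoinubesa
surface: kozagetuoinubesa

cell KEL=fe, GRD=ak, VEL=ki, NUM=ol:
underlying: kosagtu-tra-tu-f-sa
1. p -> b, s -> z / V _ V: fires at position(s) 3: kozagtutratufsa
2. k -> g, p -> b, s -> z, t -> d / _ Z: no change
3. 0 -> e / C _ C: inserts after position(s) 5, 8, 13: kozagetuteratufesa
surface: kozagetuteratufesa

cell KEL=vo, GRD=ak, VEL=ne, NUM=pa:
underlying: kosagtu-o-tu-gt-ben
1. p -> b, s -> z / V _ V: fires at position(s) 3: kozagtuotugtben
2. k -> g, p -> b, s -> z, t -> d / _ Z: fires at position(s) 12: kozagtuotugdben
3. 0 -> e / C _ C: inserts after position(s) 5, 11, 12: kozagetuotugedeben
surface: kozagetuotugedeben


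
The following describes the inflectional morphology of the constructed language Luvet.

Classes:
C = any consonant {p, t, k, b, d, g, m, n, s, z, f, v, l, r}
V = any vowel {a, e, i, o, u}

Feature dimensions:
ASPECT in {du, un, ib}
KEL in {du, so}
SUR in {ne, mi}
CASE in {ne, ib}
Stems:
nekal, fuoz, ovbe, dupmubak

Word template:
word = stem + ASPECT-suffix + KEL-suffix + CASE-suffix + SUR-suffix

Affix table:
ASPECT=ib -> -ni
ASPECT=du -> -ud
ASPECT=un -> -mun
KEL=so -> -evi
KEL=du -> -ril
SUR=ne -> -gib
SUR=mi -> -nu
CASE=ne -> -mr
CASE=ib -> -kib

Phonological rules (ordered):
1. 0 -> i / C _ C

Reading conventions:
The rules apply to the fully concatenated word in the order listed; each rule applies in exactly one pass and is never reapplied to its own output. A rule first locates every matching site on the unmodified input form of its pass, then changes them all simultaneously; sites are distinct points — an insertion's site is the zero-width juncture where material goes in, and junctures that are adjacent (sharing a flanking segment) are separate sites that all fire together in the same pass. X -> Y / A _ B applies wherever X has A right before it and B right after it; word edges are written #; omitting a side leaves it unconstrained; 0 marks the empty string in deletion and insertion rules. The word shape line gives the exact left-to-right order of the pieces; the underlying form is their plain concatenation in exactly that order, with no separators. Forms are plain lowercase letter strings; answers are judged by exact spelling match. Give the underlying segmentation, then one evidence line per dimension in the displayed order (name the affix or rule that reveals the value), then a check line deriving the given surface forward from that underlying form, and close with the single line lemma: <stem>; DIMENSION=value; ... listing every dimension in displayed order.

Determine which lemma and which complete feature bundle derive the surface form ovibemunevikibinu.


underlying: ovbe-mun-evi-kib-nu
ASPECT=un - signalled by the affix -mun
KEL=so - signalled by the affix -evi
SUR=mi - signalled by the affix -nu
CASE=ib - signalled by the affix -kib
check: ovbemunevikibnu -> ovibemunevikibinu
lemma: ovbe; ASPECT=un; KEL=so; SUR=mi; CASE=ib


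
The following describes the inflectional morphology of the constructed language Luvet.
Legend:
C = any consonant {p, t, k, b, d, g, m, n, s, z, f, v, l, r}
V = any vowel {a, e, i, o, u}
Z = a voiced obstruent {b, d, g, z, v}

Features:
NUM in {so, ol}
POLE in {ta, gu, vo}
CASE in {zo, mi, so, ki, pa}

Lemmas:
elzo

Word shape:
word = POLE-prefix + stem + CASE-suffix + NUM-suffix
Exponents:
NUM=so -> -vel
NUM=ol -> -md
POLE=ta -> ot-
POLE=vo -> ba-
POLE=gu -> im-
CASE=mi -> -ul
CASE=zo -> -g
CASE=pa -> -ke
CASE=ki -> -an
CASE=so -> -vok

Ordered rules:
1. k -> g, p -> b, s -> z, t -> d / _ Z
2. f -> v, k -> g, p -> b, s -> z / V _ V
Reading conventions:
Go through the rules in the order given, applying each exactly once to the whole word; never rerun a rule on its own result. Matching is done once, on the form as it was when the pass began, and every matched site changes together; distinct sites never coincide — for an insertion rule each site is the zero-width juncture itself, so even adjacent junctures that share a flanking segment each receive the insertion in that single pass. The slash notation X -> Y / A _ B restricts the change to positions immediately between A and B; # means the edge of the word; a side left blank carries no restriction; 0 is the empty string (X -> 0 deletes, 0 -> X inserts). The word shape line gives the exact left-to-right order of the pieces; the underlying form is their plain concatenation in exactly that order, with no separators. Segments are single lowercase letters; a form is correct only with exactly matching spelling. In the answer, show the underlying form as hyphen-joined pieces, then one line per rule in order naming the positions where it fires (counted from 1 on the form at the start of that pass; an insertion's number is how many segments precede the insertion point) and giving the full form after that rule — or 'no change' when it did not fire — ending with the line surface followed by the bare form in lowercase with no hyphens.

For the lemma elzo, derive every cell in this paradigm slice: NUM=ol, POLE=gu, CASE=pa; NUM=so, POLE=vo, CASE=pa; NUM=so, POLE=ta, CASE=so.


cell NUM=ol, POLE=gu, CASE=pa:
underlying: im-elzo-ke-md
1. k -> g, p -> b, s -> z, t -> d / _ Z: no change
2. f -> v, k -> g, p -> b, s -> z / V _ V: fires at position(s) 7: imelzogemd
surface: imelzogemd

cell NUM=so, POLE=vo, CASE=pa:
underlying: ba-elzo-ke-vel
1. k -> g, p -> b, s -> z, t -> d / _ Z: no change
2. f -> v, k -> g, p -> b, s -> z / V _ V: fires at position(s) 7: baelzogevel
surface: baelzogevel

cell NUM=so, POLE=ta, CASE=so:
underlying: ot-elzo-vok-vel
1. k -> g, p -> b, s -> z, t -> d / _ Z: fires at position(s) 9: otelzovogvel
2. f -> v, k -> g, p -> b, s -> z / V _ V: no change
surface: otelzovogvel
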